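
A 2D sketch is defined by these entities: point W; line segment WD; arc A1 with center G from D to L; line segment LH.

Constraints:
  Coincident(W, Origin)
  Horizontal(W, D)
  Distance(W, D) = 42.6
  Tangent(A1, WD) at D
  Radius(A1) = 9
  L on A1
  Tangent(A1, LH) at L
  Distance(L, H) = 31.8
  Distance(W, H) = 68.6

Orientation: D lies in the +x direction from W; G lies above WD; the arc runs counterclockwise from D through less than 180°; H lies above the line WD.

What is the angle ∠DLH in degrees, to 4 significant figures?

139.5°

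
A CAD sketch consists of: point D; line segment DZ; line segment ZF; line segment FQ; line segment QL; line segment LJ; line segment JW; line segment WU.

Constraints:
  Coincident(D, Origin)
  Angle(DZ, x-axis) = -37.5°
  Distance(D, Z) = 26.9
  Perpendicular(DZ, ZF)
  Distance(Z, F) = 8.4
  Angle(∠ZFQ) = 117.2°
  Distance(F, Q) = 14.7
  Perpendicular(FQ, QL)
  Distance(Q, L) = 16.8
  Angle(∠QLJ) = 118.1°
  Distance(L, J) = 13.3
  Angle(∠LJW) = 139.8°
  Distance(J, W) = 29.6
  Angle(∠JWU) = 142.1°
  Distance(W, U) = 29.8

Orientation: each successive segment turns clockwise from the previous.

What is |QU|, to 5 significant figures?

60.127

∠LJW = 139.8° gives JW at -22.400° from the x-axis; with |JW| = 29.6, W = (44.798, -11.096). ∠JWU = 142.1° gives WU at -60.300° from the x-axis; with |WU| = 29.8, U = (59.563, -36.981). Then |QU| = |U − Q| = 60.127.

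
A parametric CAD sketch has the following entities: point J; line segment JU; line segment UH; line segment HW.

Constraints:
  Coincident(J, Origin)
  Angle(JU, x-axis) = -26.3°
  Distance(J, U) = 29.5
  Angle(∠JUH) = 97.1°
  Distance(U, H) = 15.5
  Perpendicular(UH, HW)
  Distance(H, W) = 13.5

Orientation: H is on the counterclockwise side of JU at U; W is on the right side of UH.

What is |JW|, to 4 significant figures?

46.86

J is at the origin; JU runs at -26.3° with length 29.5, so U = 29.5·(cos -26.3°, sin -26.3°) = (26.45, -13.07). ∠JUH = 97.1°, so UH runs at -26.3° + (180° − 97.1°) = 56.60° from the x-axis; with |UH| = 15.5, H = U + 15.5·(cos 56.60°, sin 56.60°) = (34.98, -0.1305). UH ⟂ HW; with |HW| = 13.5 on the right of UH, W = H + 13.5·(0.8348, -0.5505) = (46.25, -7.562). Then |JW| = |W − J| = 46.86.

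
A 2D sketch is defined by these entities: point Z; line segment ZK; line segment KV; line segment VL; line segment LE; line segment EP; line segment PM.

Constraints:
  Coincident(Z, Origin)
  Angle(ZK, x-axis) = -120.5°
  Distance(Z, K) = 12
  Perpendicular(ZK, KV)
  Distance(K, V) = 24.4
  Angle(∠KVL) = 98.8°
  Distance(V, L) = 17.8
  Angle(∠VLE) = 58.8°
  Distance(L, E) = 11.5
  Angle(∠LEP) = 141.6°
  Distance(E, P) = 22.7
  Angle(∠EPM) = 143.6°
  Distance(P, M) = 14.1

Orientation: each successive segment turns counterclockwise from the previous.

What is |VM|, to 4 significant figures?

26.84

∠LEP = 141.6° gives EP at -149.7° from the x-axis; with |EP| = 22.7, P = (-4.777, -18.78). ∠EPM = 143.6° gives PM at -113.3° from the x-axis; with |PM| = 14.1, M = (-10.35, -31.73). Then |VM| = |M − V| = 26.84.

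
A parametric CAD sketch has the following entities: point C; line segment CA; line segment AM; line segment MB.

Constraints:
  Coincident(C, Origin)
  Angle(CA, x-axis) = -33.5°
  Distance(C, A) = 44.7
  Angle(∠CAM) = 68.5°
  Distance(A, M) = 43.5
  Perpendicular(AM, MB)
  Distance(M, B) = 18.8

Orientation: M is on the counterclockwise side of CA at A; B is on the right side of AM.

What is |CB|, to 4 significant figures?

66.20

C is at the origin; CA runs at -33.5° with length 44.7, so A = 44.7·(cos -33.5°, sin -33.5°) = (37.27, -24.67). ∠CAM = 68.5°, so AM runs at -33.5° + (180° − 68.5°) = 78.00° from the x-axis; with |AM| = 43.5, M = A + 43.5·(cos 78.00°, sin 78.00°) = (46.32, 17.88). AM ⟂ MB; with |MB| = 18.8 on the right of AM, B = M + 18.8·(0.9781, -0.2079) = (64.71, 13.97). Then |CB| = |B − C| = 66.20.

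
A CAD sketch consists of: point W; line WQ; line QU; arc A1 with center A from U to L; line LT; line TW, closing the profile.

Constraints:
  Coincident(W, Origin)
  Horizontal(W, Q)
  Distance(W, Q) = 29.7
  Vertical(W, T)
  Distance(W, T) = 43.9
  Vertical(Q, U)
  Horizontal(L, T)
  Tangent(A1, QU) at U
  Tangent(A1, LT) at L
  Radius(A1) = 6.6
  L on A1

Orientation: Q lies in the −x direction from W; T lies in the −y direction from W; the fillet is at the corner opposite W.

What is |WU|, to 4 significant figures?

47.68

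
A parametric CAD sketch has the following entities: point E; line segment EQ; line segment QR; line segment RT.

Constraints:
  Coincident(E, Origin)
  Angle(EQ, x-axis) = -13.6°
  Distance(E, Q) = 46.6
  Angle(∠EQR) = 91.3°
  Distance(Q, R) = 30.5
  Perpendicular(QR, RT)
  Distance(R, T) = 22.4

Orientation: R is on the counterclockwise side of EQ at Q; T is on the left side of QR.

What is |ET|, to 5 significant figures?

39.761

∠EQR = 91.3°, so QR runs at -13.6° + (180° − 91.3°) = 75.100° from the x-axis; with |QR| = 30.5, R = Q + 30.5·(cos 75.100°, sin 75.100°) = (53.136, 18.517). QR ⟂ RT; with |RT| = 22.4 on the left of QR, T = R + 22.4·(-0.96638, 0.25713) = (31.489, 24.277). Then |ET| = |T − E| = 39.761.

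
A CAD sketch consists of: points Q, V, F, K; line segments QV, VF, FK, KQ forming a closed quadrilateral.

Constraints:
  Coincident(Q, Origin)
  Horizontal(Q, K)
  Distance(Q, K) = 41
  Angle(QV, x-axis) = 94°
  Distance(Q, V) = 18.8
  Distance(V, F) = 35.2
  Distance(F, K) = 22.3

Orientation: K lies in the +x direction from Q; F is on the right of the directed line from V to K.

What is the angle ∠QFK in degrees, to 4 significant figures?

133.3°

Q is at the origin; Q and K share the same y with |QK| = 41.0 and K in +x, so K = (41.0, 0). QV runs at 94.0° with |QV| = 18.8, so V = (-1.311, 18.75). F is determined by |VF| = 35.2 and |FK| = 22.3 together: it lies at the intersection of circle(V, 35.2) and circle(K, 22.3). With |VK| = 46.28, the foot of the radical line on VK is 31.15 from V and the perpendicular offset is √(35.2² − 31.15²) = 16.38. Taking the right-of-VK solution: F = (20.53, -8.849).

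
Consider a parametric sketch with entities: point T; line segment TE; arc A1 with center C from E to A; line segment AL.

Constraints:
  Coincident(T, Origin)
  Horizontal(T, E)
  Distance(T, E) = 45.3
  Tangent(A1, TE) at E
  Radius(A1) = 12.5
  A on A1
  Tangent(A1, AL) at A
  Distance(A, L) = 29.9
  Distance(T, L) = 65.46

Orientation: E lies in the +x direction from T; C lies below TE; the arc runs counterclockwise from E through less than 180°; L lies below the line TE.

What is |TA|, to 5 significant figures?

38.688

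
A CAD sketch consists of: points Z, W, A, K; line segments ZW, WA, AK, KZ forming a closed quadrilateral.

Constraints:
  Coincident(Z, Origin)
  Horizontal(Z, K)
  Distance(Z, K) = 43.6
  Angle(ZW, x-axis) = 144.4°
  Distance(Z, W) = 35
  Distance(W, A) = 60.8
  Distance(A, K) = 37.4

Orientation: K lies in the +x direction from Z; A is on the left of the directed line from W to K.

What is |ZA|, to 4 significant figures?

46.49

Checks: ZW at 144.4° ✓; |WA| = 60.80 ✓; |AK| = 37.40 ✓.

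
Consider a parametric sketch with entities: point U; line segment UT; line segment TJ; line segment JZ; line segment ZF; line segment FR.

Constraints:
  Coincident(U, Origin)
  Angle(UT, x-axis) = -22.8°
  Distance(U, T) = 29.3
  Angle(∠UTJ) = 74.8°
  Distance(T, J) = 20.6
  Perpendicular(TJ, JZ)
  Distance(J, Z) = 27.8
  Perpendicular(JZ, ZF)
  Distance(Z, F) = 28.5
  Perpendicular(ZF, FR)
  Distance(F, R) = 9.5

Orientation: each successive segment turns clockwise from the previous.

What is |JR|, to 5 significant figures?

33.869

U is at the origin; UT runs at -22.8° with length 29.3, so T = (27.011, -11.354). ∠UTJ = 74.8° gives TJ at -128.00° from the x-axis; with |TJ| = 20.6, J = (14.328, -27.587). The perpendicularity gives JZ at right angles to TJ, so JZ runs at 142.00°; with |JZ| = 27.8, Z = (-7.5787, -10.472). JZ is perpendicular to ZF, so ZF runs at 52.000°; with |ZF| = 28.5, F = (9.9676, 11.986). ZF is perpendicular to FR, so FR runs at -38.000°; with |FR| = 9.5, R = (17.454, 6.1377). Then |JR| = |R − J| = 33.869.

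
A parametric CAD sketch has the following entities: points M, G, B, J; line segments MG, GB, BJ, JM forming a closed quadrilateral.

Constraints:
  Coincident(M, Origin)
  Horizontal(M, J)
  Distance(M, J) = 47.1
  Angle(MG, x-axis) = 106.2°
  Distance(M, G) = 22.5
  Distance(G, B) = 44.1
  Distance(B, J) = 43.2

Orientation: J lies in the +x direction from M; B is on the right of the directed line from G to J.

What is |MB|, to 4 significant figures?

21.70

M is at the origin; MJ is horizontal with |MJ| = 47.1 and J in +x, so J = (47.1, 0). MG runs at 106.2° with |MG| = 22.5, so G = (-6.277, 21.61). B is determined by |GB| = 44.1 and |BJ| = 43.2 together: it lies at the intersection of circle(G, 44.1) and circle(J, 43.2). With |GJ| = 57.58, the foot of the radical line on GJ is 29.47 from G and the perpendicular offset is √(44.1² − 29.47²) = 32.80. Taking the right-of-GJ solution: B = (8.735, -19.86).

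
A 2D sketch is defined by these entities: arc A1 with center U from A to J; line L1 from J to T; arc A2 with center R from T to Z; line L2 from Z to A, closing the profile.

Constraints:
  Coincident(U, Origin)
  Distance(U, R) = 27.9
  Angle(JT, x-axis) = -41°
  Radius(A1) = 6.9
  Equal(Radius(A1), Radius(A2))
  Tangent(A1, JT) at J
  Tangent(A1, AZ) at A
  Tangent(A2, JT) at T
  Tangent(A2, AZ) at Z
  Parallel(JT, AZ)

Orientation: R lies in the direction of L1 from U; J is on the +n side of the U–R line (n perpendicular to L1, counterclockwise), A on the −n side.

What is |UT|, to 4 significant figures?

28.74

The slot axis is L1's direction at -41.0°, so u = (cos -41.0°, sin -41.0°) = (0.7547, -0.6561) and n = (−sin -41.0°, cos -41.0°) = (0.6561, 0.7547). U is at the origin and R lies 27.9 along u from U, so R = 27.9·u = (21.06, -18.30). Tangency of A1 to both parallel lines with radius 6.9 puts J and A at U ± 6.9·n: J = (4.527, 5.207), A = (-4.527, -5.207). Equal radii place T and Z the same way about R: T = R + 6.9·n = (25.58, -13.10), Z = R − 6.9·n = (16.53, -23.51). Then |UT| = |T − U| = 28.74.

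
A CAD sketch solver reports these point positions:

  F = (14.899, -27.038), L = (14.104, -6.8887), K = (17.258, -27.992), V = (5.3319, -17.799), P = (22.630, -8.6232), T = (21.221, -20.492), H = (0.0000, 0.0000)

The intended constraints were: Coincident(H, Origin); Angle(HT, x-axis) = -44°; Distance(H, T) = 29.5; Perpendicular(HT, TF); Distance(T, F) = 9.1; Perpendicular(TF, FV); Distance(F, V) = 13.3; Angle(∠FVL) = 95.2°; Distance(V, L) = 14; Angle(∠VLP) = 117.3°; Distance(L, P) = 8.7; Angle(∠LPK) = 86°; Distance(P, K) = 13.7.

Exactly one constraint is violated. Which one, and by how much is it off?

Distance(P, K) = 13.7 — off by 6.40.

H = (0.00, 0.00) ✓; HT at -44.00° ✓; |HT| = 29.50 ✓; ∠(HT, TF) = 90.00° ✓; |TF| = 9.100 ✓; ∠(TF, FV) = 90.00° ✓; |FV| = 13.30 ✓; ∠FVL = 95.20° ✓; |VL| = 14.00 ✓; ∠VLP = 117.3° ✓; |LP| = 8.701 ✓; ∠LPK = 86.00° ✓; |PK| = 20.10 ✗.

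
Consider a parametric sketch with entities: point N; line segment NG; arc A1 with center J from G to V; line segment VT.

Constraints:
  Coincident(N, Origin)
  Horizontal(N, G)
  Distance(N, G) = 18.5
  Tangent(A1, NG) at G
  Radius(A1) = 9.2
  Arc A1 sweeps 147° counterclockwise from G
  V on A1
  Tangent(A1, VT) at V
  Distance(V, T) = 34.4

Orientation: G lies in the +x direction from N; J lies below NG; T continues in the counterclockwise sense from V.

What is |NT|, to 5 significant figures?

55.350

N is at the origin; NG is horizontal with |NG| = 18.5 and G on the +x side, so G = (18.500, 0.0000). The tangent condition forces JG to be normal to NG, so J = G + (0, -9.2) = (18.500, -9.2000). On A1, G sits at bearing 90° from J; a 147° counterclockwise sweep puts V at bearing 237°, so V = J + 9.2·(cos 237°, sin 237°) = (13.489, -16.916). Tangency of A1 to VT means the radius JV is perpendicular to VT, so VT runs along (−sin 237°, cos 237°); with |VT| = 34.4, T = (42.340, -35.651). Then |NT| = |T − N| = 55.350.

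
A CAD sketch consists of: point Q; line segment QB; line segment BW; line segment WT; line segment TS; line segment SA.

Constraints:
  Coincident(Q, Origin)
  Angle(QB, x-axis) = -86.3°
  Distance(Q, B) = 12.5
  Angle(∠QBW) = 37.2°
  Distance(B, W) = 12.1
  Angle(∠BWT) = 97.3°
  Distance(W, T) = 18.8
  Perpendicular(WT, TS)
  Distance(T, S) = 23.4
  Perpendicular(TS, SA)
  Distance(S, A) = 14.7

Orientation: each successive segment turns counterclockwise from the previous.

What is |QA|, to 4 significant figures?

20.55

Q is at the origin; QB runs at -86.3° with length 12.5, so B = (0.8067, -12.47). ∠QBW = 37.2° gives BW at 56.50° from the x-axis; with |BW| = 12.1, W = (7.485, -2.384). ∠BWT = 97.3° gives WT at 139.2° from the x-axis; with |WT| = 18.8, T = (-6.746, 9.900). The perpendicularity gives TS at right angles to WT, so TS runs at -130.8°; with |TS| = 23.4, S = (-22.04, -7.813). TS is perpendicular to SA, so SA runs at -40.80°; with |SA| = 14.7, A = (-10.91, -17.42). Then |QA| = |A − Q| = 20.55.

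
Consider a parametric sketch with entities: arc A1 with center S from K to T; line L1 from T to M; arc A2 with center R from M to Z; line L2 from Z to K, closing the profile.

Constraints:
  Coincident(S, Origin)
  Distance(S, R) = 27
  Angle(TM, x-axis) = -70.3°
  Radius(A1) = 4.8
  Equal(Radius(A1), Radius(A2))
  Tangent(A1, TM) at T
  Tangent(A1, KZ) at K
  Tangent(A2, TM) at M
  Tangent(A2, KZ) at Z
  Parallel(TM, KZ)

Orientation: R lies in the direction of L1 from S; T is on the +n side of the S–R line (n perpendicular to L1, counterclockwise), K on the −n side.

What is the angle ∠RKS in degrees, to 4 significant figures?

79.92°

The slot axis is L1's direction at -70.3°, so u = (cos -70.3°, sin -70.3°) = (0.3371, -0.9415) and n = (−sin -70.3°, cos -70.3°) = (0.9415, 0.3371). S is at the origin and R lies 27.0 along u from S, so R = 27.0·u = (9.102, -25.42). Tangency of A1 to both parallel lines with radius 4.8 puts T and K at S ± 4.8·n: T = (4.519, 1.618), K = (-4.519, -1.618). Then cos ∠RKS = KR·KS / (|KR||KS|), giving 79.92°.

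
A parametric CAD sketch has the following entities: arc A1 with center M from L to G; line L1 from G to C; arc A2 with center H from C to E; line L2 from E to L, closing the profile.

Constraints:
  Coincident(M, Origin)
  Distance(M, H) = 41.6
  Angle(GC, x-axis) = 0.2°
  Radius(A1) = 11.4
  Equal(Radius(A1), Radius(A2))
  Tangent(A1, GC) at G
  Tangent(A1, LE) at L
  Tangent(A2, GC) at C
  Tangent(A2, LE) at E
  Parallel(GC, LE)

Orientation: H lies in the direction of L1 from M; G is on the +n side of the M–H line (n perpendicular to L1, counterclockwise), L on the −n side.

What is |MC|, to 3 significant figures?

43.1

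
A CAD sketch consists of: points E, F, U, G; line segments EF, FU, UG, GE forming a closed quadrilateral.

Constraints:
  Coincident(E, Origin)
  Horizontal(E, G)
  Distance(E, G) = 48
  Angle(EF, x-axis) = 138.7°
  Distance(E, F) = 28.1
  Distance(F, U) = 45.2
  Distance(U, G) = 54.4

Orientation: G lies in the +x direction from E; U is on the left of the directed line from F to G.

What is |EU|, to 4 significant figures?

46.98

Checks: |FU| = 45.20 ✓; |UG| = 54.40 ✓.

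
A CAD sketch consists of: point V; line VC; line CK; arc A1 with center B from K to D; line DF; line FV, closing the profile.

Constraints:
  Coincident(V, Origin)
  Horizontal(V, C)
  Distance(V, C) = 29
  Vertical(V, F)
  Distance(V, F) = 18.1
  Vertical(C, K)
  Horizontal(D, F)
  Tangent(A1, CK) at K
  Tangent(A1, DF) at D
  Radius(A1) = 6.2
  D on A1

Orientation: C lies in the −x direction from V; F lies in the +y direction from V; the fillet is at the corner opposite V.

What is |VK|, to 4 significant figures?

31.35

The virtual corner opposite V is at (-29.00, 18.10). A1 meets CK tangentially, so BK is at right angles to CK and A1 meets DF tangentially, so BD is at right angles to DF, with radius 6.2, so the center B sits 6.2 in from both sides at B = (-22.80, 11.90). That places the tangent points at K = (-29.00, 11.90) on CK and D = (-22.80, 18.10) on DF. Then |VK| = |K − V| = 31.35.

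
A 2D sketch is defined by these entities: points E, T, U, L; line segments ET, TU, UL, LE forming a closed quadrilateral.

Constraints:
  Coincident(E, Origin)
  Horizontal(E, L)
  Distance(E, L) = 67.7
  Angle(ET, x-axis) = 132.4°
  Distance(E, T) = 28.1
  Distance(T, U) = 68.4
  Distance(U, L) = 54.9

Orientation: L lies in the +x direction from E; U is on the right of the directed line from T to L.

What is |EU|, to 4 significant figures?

40.41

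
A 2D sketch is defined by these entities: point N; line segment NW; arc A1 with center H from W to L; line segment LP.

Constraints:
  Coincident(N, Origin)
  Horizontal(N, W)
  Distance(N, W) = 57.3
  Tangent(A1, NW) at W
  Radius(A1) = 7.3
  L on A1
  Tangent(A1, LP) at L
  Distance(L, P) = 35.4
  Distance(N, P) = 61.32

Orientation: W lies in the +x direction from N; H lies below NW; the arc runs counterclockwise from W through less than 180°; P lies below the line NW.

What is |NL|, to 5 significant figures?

50.464

Checks: |HL| = 7.300 ✓; ∠(HL, LP) = 90.00° ✓; |LP| = 35.40 ✓; |NP| = 61.32 ✓.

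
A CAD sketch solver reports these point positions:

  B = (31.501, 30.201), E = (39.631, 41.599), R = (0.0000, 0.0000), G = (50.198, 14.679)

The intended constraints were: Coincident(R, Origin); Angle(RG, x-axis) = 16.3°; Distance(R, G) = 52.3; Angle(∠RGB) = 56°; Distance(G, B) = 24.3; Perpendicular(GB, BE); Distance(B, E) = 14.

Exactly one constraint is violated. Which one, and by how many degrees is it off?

Perpendicular(GB, BE) — off by 4.20°.

R = (0.00, 0.00) ✓; RG at 16.30° ✓; |RG| = 52.30 ✓; ∠RGB = 56.00° ✓; |GB| = 24.30 ✓; ∠(GB, BE) = 85.80° ✗; |BE| = 14.00 ✓.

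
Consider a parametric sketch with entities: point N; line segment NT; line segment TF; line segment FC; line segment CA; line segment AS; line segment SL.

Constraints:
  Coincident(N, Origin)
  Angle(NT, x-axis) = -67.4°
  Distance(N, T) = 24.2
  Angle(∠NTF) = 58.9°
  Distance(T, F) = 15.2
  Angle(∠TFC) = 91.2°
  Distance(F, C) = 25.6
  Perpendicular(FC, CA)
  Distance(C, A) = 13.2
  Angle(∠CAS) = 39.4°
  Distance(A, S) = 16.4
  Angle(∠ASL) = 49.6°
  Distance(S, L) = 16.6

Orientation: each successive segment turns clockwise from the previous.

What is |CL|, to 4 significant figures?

6.242

N is at the origin; NT runs at -67.4° with length 24.2, so T = (9.300, -22.34). ∠NTF = 58.9° gives TF at 171.5° from the x-axis; with |TF| = 15.2, F = (-5.733, -20.09). ∠TFC = 91.2° gives FC at 82.70° from the x-axis; with |FC| = 25.6, C = (-2.480, 5.298). FC is perpendicular to CA, so CA runs at -7.300°; with |CA| = 13.2, A = (10.61, 3.620). ∠CAS = 39.4° gives AS at -147.9° from the x-axis; with |AS| = 16.4, S = (-3.280, -5.095). ∠ASL = 49.6° gives SL at 81.70° from the x-axis; with |SL| = 16.6, L = (-0.8837, 11.33). Then |CL| = |L − C| = 6.242.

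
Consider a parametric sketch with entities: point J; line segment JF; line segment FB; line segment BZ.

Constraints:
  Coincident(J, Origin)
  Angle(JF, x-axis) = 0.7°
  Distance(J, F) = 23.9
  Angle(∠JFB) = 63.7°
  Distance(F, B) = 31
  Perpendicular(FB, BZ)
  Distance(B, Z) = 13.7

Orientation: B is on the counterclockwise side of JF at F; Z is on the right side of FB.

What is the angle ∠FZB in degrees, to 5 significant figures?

66.158°

J is at the origin; JF runs at 0.7° with length 23.9, so F = 23.9·(cos 0.7°, sin 0.7°) = (23.898, 0.29199). ∠JFB = 63.7°, so FB runs at 0.7° + (180° − 63.7°) = 117.00° from the x-axis; with |FB| = 31.0, B = F + 31.0·(cos 117.00°, sin 117.00°) = (9.8245, 27.913). FB ⟂ BZ; with |BZ| = 13.7 on the right of FB, Z = B + 13.7·(0.89101, 0.45399) = (22.031, 34.133). Then cos ∠FZB = ZF·ZB / (|ZF||ZB|), giving 66.158°.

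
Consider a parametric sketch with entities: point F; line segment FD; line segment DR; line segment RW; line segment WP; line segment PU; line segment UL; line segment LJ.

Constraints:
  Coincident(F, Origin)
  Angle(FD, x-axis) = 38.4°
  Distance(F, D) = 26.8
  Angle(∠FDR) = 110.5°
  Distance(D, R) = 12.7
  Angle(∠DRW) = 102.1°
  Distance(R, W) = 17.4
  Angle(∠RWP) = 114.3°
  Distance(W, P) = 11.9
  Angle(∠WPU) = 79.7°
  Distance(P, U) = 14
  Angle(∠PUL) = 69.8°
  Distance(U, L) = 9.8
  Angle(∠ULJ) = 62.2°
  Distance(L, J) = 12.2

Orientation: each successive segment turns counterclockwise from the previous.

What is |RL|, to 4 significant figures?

10.75

F is at the origin; FD runs at 38.4° with length 26.8, so D = (21.00, 16.65). ∠FDR = 110.5° gives DR at 107.9° from the x-axis; with |DR| = 12.7, R = (17.10, 28.73). ∠DRW = 102.1° gives RW at -174.2° from the x-axis; with |RW| = 17.4, W = (-0.2114, 26.97). ∠RWP = 114.3° gives WP at -108.5° from the x-axis; with |WP| = 11.9, P = (-3.987, 15.69). ∠WPU = 79.7° gives PU at -8.200° from the x-axis; with |PU| = 14.0, U = (9.870, 13.69). ∠PUL = 69.8° gives UL at 102.0° from the x-axis; with |UL| = 9.8, L = (7.832, 23.28). Then |RL| = |L − R| = 10.75.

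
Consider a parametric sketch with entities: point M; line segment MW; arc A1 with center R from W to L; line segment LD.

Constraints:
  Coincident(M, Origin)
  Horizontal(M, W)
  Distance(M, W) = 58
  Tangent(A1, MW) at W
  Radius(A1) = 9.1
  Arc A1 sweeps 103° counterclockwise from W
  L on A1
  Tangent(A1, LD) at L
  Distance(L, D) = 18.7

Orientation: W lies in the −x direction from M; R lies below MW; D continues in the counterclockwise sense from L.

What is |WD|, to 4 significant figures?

29.74

On A1, W sits at bearing 90° from R; a 103° counterclockwise sweep puts L at bearing 193°, so L = R + 9.1·(cos 193°, sin 193°) = (-66.87, -11.15). The tangent condition forces RL to be normal to LD, so LD runs along (−sin 193°, cos 193°); with |LD| = 18.7, D = (-62.66, -29.37). Then |WD| = |D − W| = 29.74.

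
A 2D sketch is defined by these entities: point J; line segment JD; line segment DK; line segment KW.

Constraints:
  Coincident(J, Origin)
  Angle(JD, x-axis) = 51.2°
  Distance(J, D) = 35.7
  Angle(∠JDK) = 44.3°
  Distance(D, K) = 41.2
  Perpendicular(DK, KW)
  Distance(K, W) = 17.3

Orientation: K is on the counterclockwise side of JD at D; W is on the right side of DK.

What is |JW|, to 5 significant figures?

45.040

∠JDK = 44.3°, so DK runs at 51.2° + (180° − 44.3°) = 186.90° from the x-axis; with |DK| = 41.2, K = D + 41.2·(cos 186.90°, sin 186.90°) = (-18.532, 22.873). DK ⟂ KW; with |KW| = 17.3 on the right of DK, W = K + 17.3·(-0.12014, 0.99276) = (-20.610, 40.047). Then |JW| = |W − J| = 45.040.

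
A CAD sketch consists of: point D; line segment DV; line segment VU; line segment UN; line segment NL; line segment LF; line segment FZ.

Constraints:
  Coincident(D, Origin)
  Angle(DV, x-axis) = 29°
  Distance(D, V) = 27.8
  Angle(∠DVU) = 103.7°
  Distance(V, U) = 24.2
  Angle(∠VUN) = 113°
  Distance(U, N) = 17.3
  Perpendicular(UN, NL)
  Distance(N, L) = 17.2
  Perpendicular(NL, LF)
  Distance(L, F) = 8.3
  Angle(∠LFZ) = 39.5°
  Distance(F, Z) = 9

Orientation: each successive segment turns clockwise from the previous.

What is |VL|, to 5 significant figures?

27.233

∠VUN = 113.0° gives UN at -114.30° from the x-axis; with |UN| = 17.3, N = (33.607, -20.075). The perpendicularity gives NL at right angles to UN, so NL runs at 155.70°; with |NL| = 17.2, L = (17.931, -12.996). Then |VL| = |L − V| = 27.233.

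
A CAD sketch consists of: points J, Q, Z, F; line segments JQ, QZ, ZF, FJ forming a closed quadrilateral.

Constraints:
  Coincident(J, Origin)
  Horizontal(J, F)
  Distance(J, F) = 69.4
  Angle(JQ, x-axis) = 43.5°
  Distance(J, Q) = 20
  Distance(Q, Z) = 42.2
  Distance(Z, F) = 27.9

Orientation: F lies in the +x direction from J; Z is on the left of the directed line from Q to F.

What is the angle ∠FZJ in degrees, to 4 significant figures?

96.55°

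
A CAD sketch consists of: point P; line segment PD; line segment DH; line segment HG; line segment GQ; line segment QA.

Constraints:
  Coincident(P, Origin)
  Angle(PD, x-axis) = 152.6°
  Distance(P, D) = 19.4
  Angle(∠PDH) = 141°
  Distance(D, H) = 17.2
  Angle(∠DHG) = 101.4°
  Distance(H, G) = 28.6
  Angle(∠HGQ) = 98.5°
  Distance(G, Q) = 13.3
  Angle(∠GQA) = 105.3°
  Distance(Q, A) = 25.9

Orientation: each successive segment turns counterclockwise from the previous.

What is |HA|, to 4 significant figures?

24.58

P is at the origin; PD runs at 152.6° with length 19.4, so D = (-17.22, 8.928). ∠PDH = 141.0° gives DH at -168.4° from the x-axis; with |DH| = 17.2, H = (-34.07, 5.469). ∠DHG = 101.4° gives HG at -89.80° from the x-axis; with |HG| = 28.6, G = (-33.97, -23.13). ∠HGQ = 98.5° gives GQ at -8.300° from the x-axis; with |GQ| = 13.3, Q = (-20.81, -25.05). ∠GQA = 105.3° gives QA at 66.40° from the x-axis; with |QA| = 25.9, A = (-10.44, -1.317). Then |HA| = |A − H| = 24.58.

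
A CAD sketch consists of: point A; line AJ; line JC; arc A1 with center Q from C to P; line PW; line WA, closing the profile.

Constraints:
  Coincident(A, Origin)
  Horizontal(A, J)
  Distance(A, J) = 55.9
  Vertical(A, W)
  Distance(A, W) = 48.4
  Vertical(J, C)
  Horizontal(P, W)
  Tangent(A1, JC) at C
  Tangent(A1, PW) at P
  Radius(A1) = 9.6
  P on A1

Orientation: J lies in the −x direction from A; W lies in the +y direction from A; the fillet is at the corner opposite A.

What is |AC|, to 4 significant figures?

68.05

A is at the origin; A and J share the same y with |AJ| = 55.9 and J on the −x side, so J = (-55.90, 0.000). A and W share the same x with |AW| = 48.4 and W on the +y side, so W = (0.000, 48.40). The virtual corner opposite A is at (-55.90, 48.40). Tangency of A1 to JC means the radius QC is perpendicular to JC and the tangent condition forces QP to be normal to PW, with radius 9.6, so the center Q sits 9.6 in from both sides at Q = (-46.30, 38.80). That places the tangent points at C = (-55.90, 38.80) on JC and P = (-46.30, 48.40) on PW. Then |AC| = |C − A| = 68.05.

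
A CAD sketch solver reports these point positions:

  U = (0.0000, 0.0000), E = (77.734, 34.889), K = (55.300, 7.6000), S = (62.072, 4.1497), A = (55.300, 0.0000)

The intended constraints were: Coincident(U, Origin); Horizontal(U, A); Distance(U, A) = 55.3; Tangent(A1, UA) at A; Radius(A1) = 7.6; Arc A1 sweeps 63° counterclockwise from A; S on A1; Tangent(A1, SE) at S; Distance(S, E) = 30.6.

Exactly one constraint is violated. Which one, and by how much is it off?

Distance(S, E) = 30.6 — off by 3.90.

U = (0.00, 0.00) ✓; U.y = 0.00, A.y = 0.00 ✓; |UA| = 55.30 ✓; ∠(KA, AU) = 90.00° ✓; |KA| = 7.600 ✓; bearing(K→S) − bearing(K→A) = 63.00° ✓; |KS| = 7.600 ✓; ∠(KS, SE) = 90.00° ✓; |SE| = 34.50 ✗.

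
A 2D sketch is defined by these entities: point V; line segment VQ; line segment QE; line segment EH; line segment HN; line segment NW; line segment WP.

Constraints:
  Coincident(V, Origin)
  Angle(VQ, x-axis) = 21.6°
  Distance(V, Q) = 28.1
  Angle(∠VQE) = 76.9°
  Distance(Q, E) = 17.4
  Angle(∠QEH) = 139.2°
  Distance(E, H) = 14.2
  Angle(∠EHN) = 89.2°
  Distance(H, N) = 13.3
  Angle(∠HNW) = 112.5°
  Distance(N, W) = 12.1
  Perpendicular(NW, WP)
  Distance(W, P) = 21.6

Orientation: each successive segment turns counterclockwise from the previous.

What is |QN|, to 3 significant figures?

27.3

∠QEH = 139.2° gives EH at 166° from the x-axis; with |EH| = 14.2, H = (2.47, 28.2). ∠EHN = 89.2° gives HN at -104° from the x-axis; with |HN| = 13.3, N = (-0.676, 15.3). Then |QN| = |N − Q| = 27.3.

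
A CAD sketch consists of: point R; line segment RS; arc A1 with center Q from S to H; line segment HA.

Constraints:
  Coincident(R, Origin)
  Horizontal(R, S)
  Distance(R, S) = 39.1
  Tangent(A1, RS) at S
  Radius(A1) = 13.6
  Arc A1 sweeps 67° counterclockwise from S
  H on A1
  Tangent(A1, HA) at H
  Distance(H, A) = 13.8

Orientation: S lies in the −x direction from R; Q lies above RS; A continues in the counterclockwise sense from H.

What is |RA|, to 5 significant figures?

29.825

R is at the origin; RS is horizontal with |RS| = 39.1 and S on the −x side, so S = (-39.100, 0.0000). The tangent condition forces QS to be normal to RS, so Q = S + (0, 13.6) = (-39.100, 13.600). On A1, S sits at bearing -90° from Q; a 67° counterclockwise sweep puts H at bearing -23°, so H = Q + 13.6·(cos -23°, sin -23°) = (-26.581, 8.2861). The tangent condition forces QH to be normal to HA, so HA runs along (−sin -23°, cos -23°); with |HA| = 13.8, A = (-21.189, 20.989). Then |RA| = |A − R| = 29.825.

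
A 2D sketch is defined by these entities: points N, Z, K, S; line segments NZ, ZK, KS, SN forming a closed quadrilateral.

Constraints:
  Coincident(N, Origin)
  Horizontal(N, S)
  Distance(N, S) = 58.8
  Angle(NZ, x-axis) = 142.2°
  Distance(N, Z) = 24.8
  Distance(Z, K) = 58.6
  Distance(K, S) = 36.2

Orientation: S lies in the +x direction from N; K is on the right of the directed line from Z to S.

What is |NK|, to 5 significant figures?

33.829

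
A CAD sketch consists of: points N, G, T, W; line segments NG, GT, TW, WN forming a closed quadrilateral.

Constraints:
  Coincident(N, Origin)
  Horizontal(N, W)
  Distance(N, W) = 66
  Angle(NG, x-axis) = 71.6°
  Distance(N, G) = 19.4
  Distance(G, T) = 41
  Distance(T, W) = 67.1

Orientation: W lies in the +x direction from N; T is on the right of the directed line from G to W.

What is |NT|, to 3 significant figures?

22.6

N is at the origin; N and W share the same y with |NW| = 66.0 and W in +x, so W = (66.0, 0). NG runs at 71.6° with |NG| = 19.4, so G = (6.12, 18.4). T is determined by |GT| = 41.0 and |TW| = 67.1 together: it lies at the intersection of circle(G, 41.0) and circle(W, 67.1). With |GW| = 62.6, the foot of the radical line on GW is 8.80 from G and the perpendicular offset is √(41.0² − 8.80²) = 40.0. Taking the right-of-GW solution: T = (2.77, -22.5).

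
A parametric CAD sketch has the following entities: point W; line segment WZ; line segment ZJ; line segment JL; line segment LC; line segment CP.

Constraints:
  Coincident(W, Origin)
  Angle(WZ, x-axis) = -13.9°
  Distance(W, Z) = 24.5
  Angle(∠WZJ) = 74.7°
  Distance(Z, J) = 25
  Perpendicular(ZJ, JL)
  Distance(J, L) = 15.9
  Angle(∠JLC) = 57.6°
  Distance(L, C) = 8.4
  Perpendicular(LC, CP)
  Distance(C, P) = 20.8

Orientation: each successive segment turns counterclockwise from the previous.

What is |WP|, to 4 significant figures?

37.39

∠JLC = 57.6° gives LC at -56.20° from the x-axis; with |LC| = 8.4, C = (11.95, 11.74). LC is perpendicular to CP, so CP runs at 33.80°; with |CP| = 20.8, P = (29.23, 23.31). Then |WP| = |P − W| = 37.39.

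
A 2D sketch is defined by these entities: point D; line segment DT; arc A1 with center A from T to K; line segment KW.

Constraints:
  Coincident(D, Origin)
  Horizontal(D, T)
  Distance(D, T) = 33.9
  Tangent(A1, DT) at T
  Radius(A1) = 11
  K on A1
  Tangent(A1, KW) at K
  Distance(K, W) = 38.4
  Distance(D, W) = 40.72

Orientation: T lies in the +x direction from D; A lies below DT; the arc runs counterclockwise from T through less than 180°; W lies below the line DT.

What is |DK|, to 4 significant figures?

24.84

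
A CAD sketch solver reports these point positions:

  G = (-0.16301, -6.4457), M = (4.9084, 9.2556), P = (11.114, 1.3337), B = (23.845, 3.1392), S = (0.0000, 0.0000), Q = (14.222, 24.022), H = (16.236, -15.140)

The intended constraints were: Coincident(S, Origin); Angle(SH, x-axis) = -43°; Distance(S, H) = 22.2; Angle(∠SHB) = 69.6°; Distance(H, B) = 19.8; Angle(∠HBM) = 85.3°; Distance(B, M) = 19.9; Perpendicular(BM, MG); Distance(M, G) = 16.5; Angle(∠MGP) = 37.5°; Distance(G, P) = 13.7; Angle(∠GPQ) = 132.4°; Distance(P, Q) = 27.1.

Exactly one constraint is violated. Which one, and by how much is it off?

Distance(P, Q) = 27.1 — off by 4.20.

S = (0.00, 0.00) ✓; SH at -43.00° ✓; |SH| = 22.20 ✓; ∠SHB = 69.60° ✓; |HB| = 19.80 ✓; ∠HBM = 85.30° ✓; |BM| = 19.90 ✓; ∠(BM, MG) = 90.00° ✓; |MG| = 16.50 ✓; ∠MGP = 37.50° ✓; |GP| = 13.70 ✓; ∠GPQ = 132.4° ✓; |PQ| = 22.90 ✗.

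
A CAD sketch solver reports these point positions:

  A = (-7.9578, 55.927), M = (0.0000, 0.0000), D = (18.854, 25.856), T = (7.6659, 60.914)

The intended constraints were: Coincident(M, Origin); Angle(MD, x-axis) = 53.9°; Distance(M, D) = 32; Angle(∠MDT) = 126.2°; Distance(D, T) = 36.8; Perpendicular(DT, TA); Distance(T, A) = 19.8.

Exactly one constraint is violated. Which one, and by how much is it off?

Distance(T, A) = 19.8 — off by 3.40.

M = (0.00, 0.00) ✓; MD at 53.90° ✓; |MD| = 32.00 ✓; ∠MDT = 126.2° ✓; |DT| = 36.80 ✓; ∠(DT, TA) = 90.00° ✓; |TA| = 16.40 ✗.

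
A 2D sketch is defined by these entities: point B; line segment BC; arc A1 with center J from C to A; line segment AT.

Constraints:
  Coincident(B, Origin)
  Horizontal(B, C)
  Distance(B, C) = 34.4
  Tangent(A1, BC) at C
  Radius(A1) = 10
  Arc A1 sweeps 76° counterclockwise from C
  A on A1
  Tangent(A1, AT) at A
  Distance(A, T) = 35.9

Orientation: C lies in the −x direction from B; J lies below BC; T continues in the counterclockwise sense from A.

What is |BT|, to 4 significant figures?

67.72

B is at the origin; BC is horizontal with |BC| = 34.4 and C on the −x side, so C = (-34.40, 0.000). A1 meets BC tangentially, so JC is at right angles to BC, so J = C + (0, -10) = (-34.40, -10.00). On A1, C sits at bearing 90° from J; a 76° counterclockwise sweep puts A at bearing 166°, so A = J + 10.0·(cos 166°, sin 166°) = (-44.10, -7.581). Tangency of A1 to AT means the radius JA is perpendicular to AT, so AT runs along (−sin 166°, cos 166°); with |AT| = 35.9, T = (-52.79, -42.41). Then |BT| = |T − B| = 67.72.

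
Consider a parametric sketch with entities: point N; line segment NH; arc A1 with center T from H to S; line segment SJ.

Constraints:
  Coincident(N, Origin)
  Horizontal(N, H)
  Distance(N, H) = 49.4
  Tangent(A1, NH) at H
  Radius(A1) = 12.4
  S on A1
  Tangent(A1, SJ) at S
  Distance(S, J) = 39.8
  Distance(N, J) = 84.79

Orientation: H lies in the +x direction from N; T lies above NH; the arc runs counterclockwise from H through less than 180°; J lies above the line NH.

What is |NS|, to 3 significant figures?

62.4

Checks: |TS| = 12.40 ✓; ∠(TS, SJ) = 90.00° ✓; |SJ| = 39.80 ✓; |NJ| = 84.79 ✓.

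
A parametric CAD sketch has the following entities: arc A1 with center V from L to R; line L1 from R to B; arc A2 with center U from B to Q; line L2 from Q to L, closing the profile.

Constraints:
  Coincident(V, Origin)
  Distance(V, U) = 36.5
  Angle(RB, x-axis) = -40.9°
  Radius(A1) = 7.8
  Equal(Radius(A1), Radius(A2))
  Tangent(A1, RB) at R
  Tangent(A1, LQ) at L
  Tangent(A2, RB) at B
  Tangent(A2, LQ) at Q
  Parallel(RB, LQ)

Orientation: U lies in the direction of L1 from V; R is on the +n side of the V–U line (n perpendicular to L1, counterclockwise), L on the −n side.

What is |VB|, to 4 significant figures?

37.32

The slot axis is L1's direction at -40.9°, so u = (cos -40.9°, sin -40.9°) = (0.7559, -0.6547) and n = (−sin -40.9°, cos -40.9°) = (0.6547, 0.7559). V is at the origin and U lies 36.5 along u from V, so U = 36.5·u = (27.59, -23.90). Tangency of A1 to both parallel lines with radius 7.8 puts R and L at V ± 7.8·n: R = (5.107, 5.896), L = (-5.107, -5.896). Equal radii place B and Q the same way about U: B = U + 7.8·n = (32.70, -18.00), Q = U − 7.8·n = (22.48, -29.79). Then |VB| = |B − V| = 37.32.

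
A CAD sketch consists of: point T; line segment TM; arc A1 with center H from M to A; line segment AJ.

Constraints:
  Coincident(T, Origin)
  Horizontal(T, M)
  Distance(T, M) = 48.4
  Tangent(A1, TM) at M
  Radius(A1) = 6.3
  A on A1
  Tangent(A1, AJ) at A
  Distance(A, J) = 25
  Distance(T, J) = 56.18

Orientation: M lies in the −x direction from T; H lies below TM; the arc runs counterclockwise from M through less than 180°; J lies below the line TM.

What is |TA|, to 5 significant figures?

54.993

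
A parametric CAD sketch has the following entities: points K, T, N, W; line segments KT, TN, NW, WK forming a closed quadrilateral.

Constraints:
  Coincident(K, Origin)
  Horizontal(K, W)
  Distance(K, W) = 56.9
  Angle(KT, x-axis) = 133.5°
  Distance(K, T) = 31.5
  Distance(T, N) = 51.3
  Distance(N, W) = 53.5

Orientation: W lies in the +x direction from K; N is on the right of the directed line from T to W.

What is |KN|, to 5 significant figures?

20.855

Checks: |TN| = 51.30 ✓; |NW| = 53.50 ✓.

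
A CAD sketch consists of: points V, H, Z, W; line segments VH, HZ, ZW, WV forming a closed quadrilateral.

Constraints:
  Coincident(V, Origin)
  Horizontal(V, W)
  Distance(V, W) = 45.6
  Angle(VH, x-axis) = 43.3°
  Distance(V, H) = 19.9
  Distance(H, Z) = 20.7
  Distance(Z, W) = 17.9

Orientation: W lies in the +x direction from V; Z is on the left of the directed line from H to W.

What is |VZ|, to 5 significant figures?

38.052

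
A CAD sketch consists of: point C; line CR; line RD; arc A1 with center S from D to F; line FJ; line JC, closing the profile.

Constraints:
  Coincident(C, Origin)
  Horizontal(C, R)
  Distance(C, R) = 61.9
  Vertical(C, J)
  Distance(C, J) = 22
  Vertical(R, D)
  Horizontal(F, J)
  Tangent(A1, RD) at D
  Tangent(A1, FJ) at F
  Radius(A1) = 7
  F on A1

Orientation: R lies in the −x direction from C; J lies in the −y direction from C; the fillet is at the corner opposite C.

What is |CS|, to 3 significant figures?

56.9

C is at the origin; CR is horizontal with |CR| = 61.9 and R on the −x side, so R = (-61.9, 0.00). C and J share the same x with |CJ| = 22.0 and J on the −y side, so J = (0.00, -22.0). The virtual corner opposite C is at (-61.9, -22.0). Since A1 is tangent to RD there, SD ⟂ RD and the tangent condition forces SF to be normal to FJ, with radius 7.0, so the center S sits 7.0 in from both sides at S = (-54.9, -15.0). Then |CS| = |S − C| = 56.9.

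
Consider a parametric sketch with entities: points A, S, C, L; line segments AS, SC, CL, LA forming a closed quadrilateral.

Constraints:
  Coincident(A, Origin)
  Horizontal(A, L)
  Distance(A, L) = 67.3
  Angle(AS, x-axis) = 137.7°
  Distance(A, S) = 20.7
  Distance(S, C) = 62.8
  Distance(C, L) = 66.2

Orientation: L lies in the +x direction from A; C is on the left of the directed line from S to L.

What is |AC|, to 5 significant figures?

64.043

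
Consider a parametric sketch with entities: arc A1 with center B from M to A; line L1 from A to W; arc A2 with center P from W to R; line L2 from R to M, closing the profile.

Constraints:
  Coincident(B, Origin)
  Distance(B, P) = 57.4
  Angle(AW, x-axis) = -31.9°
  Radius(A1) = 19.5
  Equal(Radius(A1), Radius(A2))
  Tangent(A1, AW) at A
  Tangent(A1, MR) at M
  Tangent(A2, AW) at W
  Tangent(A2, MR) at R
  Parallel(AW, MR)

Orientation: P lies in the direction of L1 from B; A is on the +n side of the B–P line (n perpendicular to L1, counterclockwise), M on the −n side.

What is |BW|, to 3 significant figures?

60.6

The slot axis is L1's direction at -31.9°, so u = (cos -31.9°, sin -31.9°) = (0.849, -0.528) and n = (−sin -31.9°, cos -31.9°) = (0.528, 0.849). B is at the origin and P lies 57.4 along u from B, so P = 57.4·u = (48.7, -30.3). Tangency of A1 to both parallel lines with radius 19.5 puts A and M at B ± 19.5·n: A = (10.3, 16.6), M = (-10.3, -16.6). Equal radii place W and R the same way about P: W = P + 19.5·n = (59.0, -13.8), R = P − 19.5·n = (38.4, -46.9). Then |BW| = |W − B| = 60.6.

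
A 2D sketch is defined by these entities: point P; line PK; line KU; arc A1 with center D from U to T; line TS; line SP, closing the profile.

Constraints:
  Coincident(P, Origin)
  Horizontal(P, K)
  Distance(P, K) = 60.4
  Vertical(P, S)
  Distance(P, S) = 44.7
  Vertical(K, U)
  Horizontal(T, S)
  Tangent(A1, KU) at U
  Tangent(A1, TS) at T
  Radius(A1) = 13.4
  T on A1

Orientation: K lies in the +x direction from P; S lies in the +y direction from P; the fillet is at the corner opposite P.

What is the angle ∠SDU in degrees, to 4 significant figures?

164.1°

P is at the origin; P and K share the same y with |PK| = 60.4 and K on the +x side, so K = (60.40, 0.000). PS is vertical with |PS| = 44.7 and S on the +y side, so S = (0.000, 44.70). The virtual corner opposite P is at (60.40, 44.70). Since A1 is tangent to KU there, DU ⟂ KU and the tangent condition forces DT to be normal to TS, with radius 13.4, so the center D sits 13.4 in from both sides at D = (47.00, 31.30). That places the tangent points at U = (60.40, 31.30) on KU and T = (47.00, 44.70) on TS. Then cos ∠SDU = DS·DU / (|DS||DU|), giving 164.1°.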